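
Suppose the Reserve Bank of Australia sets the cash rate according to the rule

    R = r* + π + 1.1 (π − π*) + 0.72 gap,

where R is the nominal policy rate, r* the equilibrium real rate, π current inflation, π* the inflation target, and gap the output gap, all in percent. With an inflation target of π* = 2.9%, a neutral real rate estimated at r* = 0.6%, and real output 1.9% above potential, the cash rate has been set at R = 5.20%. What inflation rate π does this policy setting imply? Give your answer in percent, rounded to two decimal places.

Output 1.9% above potential → gap = 1.9.
Collecting π: R = r* + (1 + 1.1) π − 1.1 π* + 0.72 gap
2.1 π = 5.20 − 0.6 + 1.1 × 2.9 − 0.72 × 1.9 = 6.422
π = 6.422 / 2.1 = 3.06

3.06%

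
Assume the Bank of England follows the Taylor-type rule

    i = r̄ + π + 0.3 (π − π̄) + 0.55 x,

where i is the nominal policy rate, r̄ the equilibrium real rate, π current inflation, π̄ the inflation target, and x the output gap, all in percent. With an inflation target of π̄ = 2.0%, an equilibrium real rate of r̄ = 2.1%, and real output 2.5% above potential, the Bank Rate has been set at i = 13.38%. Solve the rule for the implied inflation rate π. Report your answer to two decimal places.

8.08%

Output 2.5% above potential → x = 2.5.
Collecting π: i = r̄ + (1 + 0.3) π − 0.3 π̄ + 0.55 x
1.3 π = 13.38 − 2.1 + 0.3 × 2.0 − 0.55 × 2.5 = 10.505
π = 10.505 / 1.3 = 8.08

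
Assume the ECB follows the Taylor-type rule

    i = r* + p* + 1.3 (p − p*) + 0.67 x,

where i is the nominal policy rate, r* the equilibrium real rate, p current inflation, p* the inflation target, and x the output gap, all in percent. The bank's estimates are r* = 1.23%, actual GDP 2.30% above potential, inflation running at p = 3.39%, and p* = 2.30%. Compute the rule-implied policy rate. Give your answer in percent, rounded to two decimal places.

6.49%

Output 2.30% above potential → x = 2.30.
i = 1.23 + 2.30 + 1.3 × (3.39 − 2.30) + 0.67 × 2.30
   = 1.23 + 2.3 + 1.417 + 1.541 = 6.49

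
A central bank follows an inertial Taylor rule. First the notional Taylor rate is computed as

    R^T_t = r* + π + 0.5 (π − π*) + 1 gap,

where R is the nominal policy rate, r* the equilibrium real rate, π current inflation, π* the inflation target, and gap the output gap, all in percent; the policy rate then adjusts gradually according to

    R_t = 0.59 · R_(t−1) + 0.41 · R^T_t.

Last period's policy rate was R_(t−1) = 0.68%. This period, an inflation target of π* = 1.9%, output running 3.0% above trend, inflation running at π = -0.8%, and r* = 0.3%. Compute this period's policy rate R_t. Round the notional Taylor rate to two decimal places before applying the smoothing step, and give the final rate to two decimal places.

0.87%

Output 3.0% above potential → gap = 3.0.
R^T_t = 0.3 + (-0.8) + 0.5 × (-0.8 − 1.9) + 1 × 3.0
   = 0.3 − 0.8 − 1.35 + 3 = 1.15
R_t = 0.59 × 0.68 + 0.41 × 1.15 = 0.4012 + 0.4715 = 0.87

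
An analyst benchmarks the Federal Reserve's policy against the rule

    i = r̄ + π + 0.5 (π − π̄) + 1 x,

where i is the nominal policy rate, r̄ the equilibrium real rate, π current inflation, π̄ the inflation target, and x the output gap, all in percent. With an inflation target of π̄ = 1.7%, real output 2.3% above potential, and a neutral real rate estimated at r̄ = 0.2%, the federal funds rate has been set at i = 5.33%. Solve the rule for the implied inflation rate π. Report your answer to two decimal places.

Output 2.3% above potential → x = 2.3.
Collecting π: i = r̄ + (1 + 0.5) π − 0.5 π̄ + 1 x
1.5 π = 5.33 − 0.2 + 0.5 × 1.7 − 1 × 2.3 = 3.68
π = 3.68 / 1.5 = 2.45

2.45%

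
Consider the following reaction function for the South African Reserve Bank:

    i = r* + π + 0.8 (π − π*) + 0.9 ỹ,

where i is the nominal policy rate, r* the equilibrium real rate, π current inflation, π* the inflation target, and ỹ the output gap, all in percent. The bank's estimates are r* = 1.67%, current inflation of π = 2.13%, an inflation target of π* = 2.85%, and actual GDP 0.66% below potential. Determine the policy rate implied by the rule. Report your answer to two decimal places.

2.63%

Output 0.66% below potential → ỹ = -0.66.
i = 1.67 + 2.13 + 0.8 × (2.13 − 2.85) + 0.9 × (-0.66)
   = 1.67 + 2.13 − 0.576 − 0.594 = 2.63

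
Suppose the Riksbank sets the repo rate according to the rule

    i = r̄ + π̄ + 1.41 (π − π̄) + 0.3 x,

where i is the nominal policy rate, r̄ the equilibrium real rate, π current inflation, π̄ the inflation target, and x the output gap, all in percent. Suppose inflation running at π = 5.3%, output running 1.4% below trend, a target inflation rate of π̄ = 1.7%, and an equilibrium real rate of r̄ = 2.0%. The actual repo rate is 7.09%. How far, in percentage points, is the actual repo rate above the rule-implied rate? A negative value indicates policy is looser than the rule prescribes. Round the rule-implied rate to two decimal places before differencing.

Output 1.4% below potential → x = -1.4.
i = 2.0 + 1.7 + 1.41 × (5.3 − 1.7) + 0.3 × (-1.4)
   = 2.0 + 1.7 + 5.076 − 0.42 = 8.36
Deviation = 7.09 − 8.36 = -1.27 pp.

-1.27 pp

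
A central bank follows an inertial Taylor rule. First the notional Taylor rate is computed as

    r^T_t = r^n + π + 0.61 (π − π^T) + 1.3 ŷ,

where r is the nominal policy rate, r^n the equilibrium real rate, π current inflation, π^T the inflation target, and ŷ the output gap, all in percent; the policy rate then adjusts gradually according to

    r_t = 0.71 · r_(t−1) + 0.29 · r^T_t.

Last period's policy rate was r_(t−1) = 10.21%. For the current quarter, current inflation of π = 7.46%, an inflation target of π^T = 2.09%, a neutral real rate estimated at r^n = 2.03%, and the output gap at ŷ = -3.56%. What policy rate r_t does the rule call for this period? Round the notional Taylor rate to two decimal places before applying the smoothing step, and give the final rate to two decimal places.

r^T_t = 2.03 + 7.46 + 0.61 × (7.46 − 2.09) + 1.3 × (-3.56)
   = 2.03 + 7.46 + 3.2757 − 4.628 = 8.14
r_t = 0.71 × 10.21 + 0.29 × 8.14 = 7.2491 + 2.3606 = 9.61

9.61%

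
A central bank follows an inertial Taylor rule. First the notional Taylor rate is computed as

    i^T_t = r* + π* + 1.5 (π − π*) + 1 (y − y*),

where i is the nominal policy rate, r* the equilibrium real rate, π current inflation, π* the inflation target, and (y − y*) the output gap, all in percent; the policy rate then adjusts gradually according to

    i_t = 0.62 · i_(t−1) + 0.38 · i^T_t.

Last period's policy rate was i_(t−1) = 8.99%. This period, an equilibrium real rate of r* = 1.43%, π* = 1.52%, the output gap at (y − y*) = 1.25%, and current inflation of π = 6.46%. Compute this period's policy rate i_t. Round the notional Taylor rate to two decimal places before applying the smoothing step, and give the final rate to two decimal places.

9.99%

i^T_t = 1.43 + 1.52 + 1.5 × (6.46 − 1.52) + 1 × 1.25
   = 1.43 + 1.52 + 7.41 + 1.25 = 11.61
i_t = 0.62 × 8.99 + 0.38 × 11.61 = 5.5738 + 4.4118 = 9.99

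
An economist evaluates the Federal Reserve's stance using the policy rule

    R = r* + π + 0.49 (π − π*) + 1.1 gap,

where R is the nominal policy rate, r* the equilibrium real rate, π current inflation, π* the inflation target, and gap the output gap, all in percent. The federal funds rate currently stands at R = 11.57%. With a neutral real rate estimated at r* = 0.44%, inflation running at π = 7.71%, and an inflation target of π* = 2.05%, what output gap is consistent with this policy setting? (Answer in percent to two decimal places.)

1.1 gap = 11.57 − 0.44 − 7.71 − 0.49 × (7.71 − 2.05) = 0.6466
gap = 0.6466 / 1.1 = 0.59

0.59%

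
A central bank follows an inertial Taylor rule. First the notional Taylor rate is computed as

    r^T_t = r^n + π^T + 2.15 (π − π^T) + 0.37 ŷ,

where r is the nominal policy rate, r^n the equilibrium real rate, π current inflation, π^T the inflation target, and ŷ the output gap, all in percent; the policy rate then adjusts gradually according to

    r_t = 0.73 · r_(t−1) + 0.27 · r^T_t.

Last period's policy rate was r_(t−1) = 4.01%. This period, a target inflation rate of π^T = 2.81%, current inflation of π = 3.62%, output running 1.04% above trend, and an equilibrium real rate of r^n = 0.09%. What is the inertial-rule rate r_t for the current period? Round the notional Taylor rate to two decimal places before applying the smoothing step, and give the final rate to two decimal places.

4.29%

Output 1.04% above potential → ŷ = 1.04.
r^T_t = 0.09 + 2.81 + 2.15 × (3.62 − 2.81) + 0.37 × 1.04
   = 0.09 + 2.81 + 1.7415 + 0.3848 = 5.03
r_t = 0.73 × 4.01 + 0.27 × 5.03 = 2.9273 + 1.3581 = 4.29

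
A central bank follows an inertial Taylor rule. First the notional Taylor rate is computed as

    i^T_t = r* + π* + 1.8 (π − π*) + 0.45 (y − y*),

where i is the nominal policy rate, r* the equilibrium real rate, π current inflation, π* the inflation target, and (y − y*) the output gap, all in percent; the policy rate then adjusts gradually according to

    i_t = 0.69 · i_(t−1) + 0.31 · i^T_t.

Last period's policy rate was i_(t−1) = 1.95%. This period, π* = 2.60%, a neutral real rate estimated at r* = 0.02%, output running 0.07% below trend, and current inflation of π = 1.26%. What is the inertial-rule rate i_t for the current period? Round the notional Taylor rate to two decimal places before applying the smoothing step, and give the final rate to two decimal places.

Output 0.07% below potential → (y − y*) = -0.07.
i^T_t = 0.02 + 2.60 + 1.8 × (1.26 − 2.60) + 0.45 × (-0.07)
   = 0.02 + 2.6 − 2.412 − 0.0315 = 0.18
i_t = 0.69 × 1.95 + 0.31 × 0.18 = 1.3455 + 0.0558 = 1.40

1.40%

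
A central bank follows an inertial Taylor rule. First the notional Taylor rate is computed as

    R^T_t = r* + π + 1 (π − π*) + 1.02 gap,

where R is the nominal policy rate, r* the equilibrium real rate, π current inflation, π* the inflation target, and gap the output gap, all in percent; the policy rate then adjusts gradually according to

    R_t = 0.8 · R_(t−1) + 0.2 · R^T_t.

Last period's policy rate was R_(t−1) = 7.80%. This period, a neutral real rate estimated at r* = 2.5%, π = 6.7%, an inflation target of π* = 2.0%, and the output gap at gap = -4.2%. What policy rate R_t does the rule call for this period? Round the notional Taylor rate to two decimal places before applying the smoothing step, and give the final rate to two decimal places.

8.16%

R^T_t = 2.5 + 6.7 + 1 × (6.7 − 2.0) + 1.02 × (-4.2)
   = 2.5 + 6.7 + 4.7 − 4.284 = 9.62
R_t = 0.8 × 7.80 + 0.2 × 9.62 = 6.24 + 1.924 = 8.16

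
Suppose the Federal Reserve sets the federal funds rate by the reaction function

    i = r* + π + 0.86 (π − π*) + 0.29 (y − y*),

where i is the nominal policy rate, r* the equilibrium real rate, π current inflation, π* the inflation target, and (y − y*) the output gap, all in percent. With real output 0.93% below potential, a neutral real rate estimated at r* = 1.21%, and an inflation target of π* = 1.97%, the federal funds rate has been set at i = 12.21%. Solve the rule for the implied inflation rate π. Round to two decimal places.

Output 0.93% below potential → (y − y*) = -0.93.
Collecting π: i = r* + (1 + 0.86) π − 0.86 π* + 0.29 (y − y*)
1.86 π = 12.21 − 1.21 + 0.86 × 1.97 − 0.29 × (-0.93) = 12.9639
π = 12.9639 / 1.86 = 6.97

6.97%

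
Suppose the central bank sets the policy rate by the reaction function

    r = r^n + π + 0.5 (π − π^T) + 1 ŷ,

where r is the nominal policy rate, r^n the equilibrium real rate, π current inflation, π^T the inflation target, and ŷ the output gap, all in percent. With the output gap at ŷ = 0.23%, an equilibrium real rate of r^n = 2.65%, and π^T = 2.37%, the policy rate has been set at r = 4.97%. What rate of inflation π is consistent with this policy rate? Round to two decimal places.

2.18%

Collecting π: r = r^n + (1 + 0.5) π − 0.5 π^T + 1 ŷ
1.5 π = 4.97 − 2.65 + 0.5 × 2.37 − 1 × 0.23 = 3.275
π = 3.275 / 1.5 = 2.18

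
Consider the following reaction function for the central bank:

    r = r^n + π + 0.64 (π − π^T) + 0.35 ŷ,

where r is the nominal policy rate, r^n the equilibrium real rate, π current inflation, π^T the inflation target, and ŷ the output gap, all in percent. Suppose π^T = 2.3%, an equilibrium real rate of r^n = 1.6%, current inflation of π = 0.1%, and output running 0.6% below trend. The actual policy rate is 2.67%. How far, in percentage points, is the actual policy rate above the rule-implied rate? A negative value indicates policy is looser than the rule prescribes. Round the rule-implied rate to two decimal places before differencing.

2.59 pp

Output 0.6% below potential → ŷ = -0.6.
r = 1.6 + 0.1 + 0.64 × (0.1 − 2.3) + 0.35 × (-0.6)
   = 1.6 + 0.1 − 1.408 − 0.21 = 0.08
Deviation = 2.67 − 0.08 = 2.59 pp.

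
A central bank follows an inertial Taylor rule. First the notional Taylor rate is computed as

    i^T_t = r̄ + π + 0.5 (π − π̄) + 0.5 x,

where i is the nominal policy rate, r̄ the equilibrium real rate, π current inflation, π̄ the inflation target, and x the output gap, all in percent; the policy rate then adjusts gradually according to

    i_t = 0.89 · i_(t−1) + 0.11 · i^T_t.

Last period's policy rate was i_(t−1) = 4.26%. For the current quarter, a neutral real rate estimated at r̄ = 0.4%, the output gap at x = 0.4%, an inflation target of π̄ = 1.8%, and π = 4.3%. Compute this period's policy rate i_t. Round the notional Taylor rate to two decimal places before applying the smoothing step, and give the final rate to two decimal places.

i^T_t = 0.4 + 4.3 + 0.5 × (4.3 − 1.8) + 0.5 × 0.4
   = 0.4 + 4.3 + 1.25 + 0.2 = 6.15
i_t = 0.89 × 4.26 + 0.11 × 6.15 = 3.7914 + 0.6765 = 4.47

4.47%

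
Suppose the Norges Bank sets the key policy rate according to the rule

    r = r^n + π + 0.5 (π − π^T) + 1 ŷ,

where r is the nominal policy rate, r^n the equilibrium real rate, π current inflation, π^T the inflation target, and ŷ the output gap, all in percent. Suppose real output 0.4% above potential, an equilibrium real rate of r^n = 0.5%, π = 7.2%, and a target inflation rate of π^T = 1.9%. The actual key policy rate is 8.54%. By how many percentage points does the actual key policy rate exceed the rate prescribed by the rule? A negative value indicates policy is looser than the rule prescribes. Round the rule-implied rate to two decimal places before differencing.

Output 0.4% above potential → ŷ = 0.4.
r = 0.5 + 7.2 + 0.5 × (7.2 − 1.9) + 1 × 0.4
   = 0.5 + 7.2 + 2.65 + 0.4 = 10.75
Deviation = 8.54 − 10.75 = -2.21 pp.

-2.21 pp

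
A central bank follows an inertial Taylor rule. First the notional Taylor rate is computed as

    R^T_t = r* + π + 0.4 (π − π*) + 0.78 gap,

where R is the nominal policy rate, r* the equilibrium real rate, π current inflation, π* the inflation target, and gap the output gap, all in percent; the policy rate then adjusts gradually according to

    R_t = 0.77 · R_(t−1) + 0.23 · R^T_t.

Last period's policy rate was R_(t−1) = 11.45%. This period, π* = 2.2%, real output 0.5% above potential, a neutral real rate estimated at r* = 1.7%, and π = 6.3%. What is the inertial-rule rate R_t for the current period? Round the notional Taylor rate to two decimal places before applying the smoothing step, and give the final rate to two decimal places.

11.12%

Output 0.5% above potential → gap = 0.5.
R^T_t = 1.7 + 6.3 + 0.4 × (6.3 − 2.2) + 0.78 × 0.5
   = 1.7 + 6.3 + 1.64 + 0.39 = 10.03
R_t = 0.77 × 11.45 + 0.23 × 10.03 = 8.8165 + 2.3069 = 11.12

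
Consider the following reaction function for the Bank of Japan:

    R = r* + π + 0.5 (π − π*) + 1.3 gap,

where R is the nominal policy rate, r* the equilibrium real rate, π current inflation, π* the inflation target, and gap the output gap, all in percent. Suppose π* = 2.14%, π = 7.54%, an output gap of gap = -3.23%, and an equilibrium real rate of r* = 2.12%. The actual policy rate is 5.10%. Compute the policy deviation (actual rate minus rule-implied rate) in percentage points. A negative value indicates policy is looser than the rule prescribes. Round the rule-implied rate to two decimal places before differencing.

R = 2.12 + 7.54 + 0.5 × (7.54 − 2.14) + 1.3 × (-3.23)
   = 2.12 + 7.54 + 2.7 − 4.199 = 8.16
Deviation = 5.10 − 8.16 = -3.06 pp.

-3.06 pp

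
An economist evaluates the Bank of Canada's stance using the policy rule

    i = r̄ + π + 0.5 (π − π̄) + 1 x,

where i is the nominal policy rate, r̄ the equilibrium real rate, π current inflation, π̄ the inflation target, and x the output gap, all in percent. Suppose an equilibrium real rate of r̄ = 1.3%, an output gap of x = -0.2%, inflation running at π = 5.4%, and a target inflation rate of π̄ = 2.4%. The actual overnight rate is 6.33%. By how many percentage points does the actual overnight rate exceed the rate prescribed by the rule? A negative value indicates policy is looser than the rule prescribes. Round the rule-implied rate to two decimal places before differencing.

-1.67 pp

i = 1.3 + 5.4 + 0.5 × (5.4 − 2.4) + 1 × (-0.2)
   = 1.3 + 5.4 + 1.5 − 0.2 = 8.00
Deviation = 6.33 − 8.00 = -1.67 pp.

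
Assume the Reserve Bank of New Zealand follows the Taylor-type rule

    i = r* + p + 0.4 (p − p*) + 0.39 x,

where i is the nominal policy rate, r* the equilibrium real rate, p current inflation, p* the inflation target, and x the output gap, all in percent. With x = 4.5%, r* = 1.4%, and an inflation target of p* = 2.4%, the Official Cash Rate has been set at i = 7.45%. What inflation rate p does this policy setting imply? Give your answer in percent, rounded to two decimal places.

3.75%

Collecting p: i = r* + (1 + 0.4) p − 0.4 p* + 0.39 x
1.4 p = 7.45 − 1.4 + 0.4 × 2.4 − 0.39 × 4.5 = 5.255
p = 5.255 / 1.4 = 3.75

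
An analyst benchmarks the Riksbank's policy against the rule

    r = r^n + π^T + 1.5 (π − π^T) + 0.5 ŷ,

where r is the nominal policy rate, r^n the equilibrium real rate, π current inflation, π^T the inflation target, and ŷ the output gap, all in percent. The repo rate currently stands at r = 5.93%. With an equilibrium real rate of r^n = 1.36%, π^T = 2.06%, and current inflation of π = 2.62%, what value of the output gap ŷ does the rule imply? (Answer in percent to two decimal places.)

0.5 ŷ = 5.93 − 1.36 − 2.06 − 1.5 × (2.62 − 2.06) = 1.67
ŷ = 1.67 / 0.5 = 3.34

3.34%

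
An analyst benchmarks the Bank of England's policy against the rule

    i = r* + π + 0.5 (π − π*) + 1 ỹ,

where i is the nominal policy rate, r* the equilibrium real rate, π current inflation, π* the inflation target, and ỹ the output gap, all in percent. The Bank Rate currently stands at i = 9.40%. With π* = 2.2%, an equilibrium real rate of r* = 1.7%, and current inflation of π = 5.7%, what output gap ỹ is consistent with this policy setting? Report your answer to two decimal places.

0.25%

1 ỹ = 9.40 − 1.7 − 5.7 − 0.5 × (5.7 − 2.2) = 0.25
ỹ = 0.25 / 1 = 0.25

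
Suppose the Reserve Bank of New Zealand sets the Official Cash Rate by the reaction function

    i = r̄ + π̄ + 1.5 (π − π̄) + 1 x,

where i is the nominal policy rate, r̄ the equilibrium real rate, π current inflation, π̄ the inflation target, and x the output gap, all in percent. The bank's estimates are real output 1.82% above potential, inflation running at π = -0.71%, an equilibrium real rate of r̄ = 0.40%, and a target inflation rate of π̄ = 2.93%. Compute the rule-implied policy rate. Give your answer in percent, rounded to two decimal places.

Output 1.82% above potential → x = 1.82.
i = 0.40 + 2.93 + 1.5 × (-0.71 − 2.93) + 1 × 1.82
   = 0.40 + 2.93 − 5.46 + 1.82 = -0.31

-0.31%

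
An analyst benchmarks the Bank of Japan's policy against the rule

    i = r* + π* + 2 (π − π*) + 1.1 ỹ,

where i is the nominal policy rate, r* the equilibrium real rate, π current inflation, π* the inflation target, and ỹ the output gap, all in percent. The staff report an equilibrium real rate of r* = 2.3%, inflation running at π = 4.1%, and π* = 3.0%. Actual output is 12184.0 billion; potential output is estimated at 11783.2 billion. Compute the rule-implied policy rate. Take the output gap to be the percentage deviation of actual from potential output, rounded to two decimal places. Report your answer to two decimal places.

Output gap = 100 × (12184.0 − 11783.2) / 11783.2 = 3.40%.
i = 2.30 + 3.00 + 2 × (4.10 − 3.00) + 1.1 × 3.40
   = 2.30 + 3 + 2.2 + 3.74 = 11.24

11.24%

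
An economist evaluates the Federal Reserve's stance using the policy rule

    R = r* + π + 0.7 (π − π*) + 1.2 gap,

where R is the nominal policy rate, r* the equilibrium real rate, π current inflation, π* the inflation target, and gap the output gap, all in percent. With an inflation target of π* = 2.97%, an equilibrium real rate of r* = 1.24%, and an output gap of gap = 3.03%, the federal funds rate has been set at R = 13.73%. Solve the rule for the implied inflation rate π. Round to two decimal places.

6.43%

Collecting π: R = r* + (1 + 0.7) π − 0.7 π* + 1.2 gap
1.7 π = 13.73 − 1.24 + 0.7 × 2.97 − 1.2 × 3.03 = 10.933
π = 10.933 / 1.7 = 6.43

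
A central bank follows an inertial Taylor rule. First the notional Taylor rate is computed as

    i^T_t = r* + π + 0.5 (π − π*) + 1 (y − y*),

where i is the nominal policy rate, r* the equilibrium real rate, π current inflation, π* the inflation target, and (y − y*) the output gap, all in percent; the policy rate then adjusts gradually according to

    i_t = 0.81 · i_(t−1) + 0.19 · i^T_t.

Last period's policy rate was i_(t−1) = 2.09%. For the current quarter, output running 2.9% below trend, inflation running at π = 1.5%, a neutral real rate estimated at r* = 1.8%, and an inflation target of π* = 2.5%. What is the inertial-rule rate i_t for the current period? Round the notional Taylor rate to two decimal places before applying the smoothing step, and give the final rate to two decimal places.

Output 2.9% below potential → (y − y*) = -2.9.
i^T_t = 1.8 + 1.5 + 0.5 × (1.5 − 2.5) + 1 × (-2.9)
   = 1.8 + 1.5 − 0.5 − 2.9 = -0.10
i_t = 0.81 × 2.09 + 0.19 × (-0.10) = 1.6929 − 0.019 = 1.67

1.67%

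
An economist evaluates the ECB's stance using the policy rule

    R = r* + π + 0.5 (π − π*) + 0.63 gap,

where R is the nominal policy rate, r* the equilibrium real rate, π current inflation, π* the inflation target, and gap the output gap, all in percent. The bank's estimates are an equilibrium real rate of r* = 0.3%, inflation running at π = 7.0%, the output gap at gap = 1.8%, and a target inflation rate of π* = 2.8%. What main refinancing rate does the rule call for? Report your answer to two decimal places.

R = 0.3 + 7.0 + 0.5 × (7.0 − 2.8) + 0.63 × 1.8
   = 0.3 + 7 + 2.1 + 1.134 = 10.53

10.53%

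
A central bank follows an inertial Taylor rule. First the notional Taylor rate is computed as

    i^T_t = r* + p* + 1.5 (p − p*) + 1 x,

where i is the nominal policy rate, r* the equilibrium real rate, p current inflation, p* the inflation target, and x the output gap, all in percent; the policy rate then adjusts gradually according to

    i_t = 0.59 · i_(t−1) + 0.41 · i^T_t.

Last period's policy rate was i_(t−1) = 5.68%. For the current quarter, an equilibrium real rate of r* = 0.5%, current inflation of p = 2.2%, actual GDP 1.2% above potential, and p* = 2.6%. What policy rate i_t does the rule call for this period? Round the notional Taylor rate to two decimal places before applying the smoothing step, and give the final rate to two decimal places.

Output 1.2% above potential → x = 1.2.
i^T_t = 0.5 + 2.6 + 1.5 × (2.2 − 2.6) + 1 × 1.2
   = 0.5 + 2.6 − 0.6 + 1.2 = 3.70
i_t = 0.59 × 5.68 + 0.41 × 3.70 = 3.3512 + 1.517 = 4.87

4.87%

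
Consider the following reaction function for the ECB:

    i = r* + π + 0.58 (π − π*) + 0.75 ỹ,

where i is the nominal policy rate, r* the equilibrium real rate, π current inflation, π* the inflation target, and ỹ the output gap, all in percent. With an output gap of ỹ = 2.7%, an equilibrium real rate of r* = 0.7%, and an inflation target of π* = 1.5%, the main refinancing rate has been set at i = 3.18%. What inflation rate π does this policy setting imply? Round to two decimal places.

Collecting π: i = r* + (1 + 0.58) π − 0.58 π* + 0.75 ỹ
1.58 π = 3.18 − 0.7 + 0.58 × 1.5 − 0.75 × 2.7 = 1.325
π = 1.325 / 1.58 = 0.84

0.84%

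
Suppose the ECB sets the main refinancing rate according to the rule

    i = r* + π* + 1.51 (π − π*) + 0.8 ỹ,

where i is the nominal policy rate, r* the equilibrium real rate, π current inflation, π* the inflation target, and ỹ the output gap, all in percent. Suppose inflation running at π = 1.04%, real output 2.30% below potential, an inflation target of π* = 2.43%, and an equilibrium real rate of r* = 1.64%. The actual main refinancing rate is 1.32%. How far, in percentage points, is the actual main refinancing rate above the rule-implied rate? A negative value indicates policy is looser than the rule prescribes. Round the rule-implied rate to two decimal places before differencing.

1.19 pp

Output 2.30% below potential → ỹ = -2.30.
i = 1.64 + 2.43 + 1.51 × (1.04 − 2.43) + 0.8 × (-2.30)
   = 1.64 + 2.43 − 2.0989 − 1.84 = 0.13
Deviation = 1.32 − 0.13 = 1.19 pp.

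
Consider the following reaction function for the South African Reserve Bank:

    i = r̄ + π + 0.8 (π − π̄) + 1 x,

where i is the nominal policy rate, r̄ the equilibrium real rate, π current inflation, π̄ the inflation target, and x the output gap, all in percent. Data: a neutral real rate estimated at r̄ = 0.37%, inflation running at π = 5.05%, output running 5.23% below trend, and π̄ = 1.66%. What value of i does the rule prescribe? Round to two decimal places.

2.90%

Output 5.23% below potential → x = -5.23.
i = 0.37 + 5.05 + 0.8 × (5.05 − 1.66) + 1 × (-5.23)
   = 0.37 + 5.05 + 2.712 − 5.23 = 2.90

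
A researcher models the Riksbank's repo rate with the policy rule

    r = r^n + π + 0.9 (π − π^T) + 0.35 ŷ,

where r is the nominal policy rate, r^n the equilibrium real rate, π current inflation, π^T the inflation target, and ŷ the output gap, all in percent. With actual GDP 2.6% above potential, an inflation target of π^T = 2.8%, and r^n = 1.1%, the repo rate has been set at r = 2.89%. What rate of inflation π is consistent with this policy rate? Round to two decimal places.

1.79%

Output 2.6% above potential → ŷ = 2.6.
Collecting π: r = r^n + (1 + 0.9) π − 0.9 π^T + 0.35 ŷ
1.9 π = 2.89 − 1.1 + 0.9 × 2.8 − 0.35 × 2.6 = 3.4
π = 3.4 / 1.9 = 1.79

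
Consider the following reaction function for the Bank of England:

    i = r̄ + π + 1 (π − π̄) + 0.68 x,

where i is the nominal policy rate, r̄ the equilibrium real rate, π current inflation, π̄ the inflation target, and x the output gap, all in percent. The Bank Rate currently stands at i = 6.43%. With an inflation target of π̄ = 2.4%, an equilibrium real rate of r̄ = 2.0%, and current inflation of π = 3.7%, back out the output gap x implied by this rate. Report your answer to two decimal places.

-0.84%

0.68 x = 6.43 − 2.0 − 3.7 − 1 × (3.7 − 2.4) = -0.57
x = -0.57 / 0.68 = -0.84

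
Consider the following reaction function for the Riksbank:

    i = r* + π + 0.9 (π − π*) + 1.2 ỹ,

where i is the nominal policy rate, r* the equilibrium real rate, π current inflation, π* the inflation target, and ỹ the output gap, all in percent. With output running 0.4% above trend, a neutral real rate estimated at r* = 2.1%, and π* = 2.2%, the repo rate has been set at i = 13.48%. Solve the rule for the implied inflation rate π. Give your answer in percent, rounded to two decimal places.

6.78%

Output 0.4% above potential → ỹ = 0.4.
Collecting π: i = r* + (1 + 0.9) π − 0.9 π* + 1.2 ỹ
1.9 π = 13.48 − 2.1 + 0.9 × 2.2 − 1.2 × 0.4 = 12.88
π = 12.88 / 1.9 = 6.78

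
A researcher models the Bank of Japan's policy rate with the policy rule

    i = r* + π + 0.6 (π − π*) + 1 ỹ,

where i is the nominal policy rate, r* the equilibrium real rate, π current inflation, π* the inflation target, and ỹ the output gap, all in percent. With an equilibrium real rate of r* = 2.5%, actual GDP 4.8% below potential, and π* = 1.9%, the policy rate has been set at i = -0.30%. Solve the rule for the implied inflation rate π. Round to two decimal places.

1.96%

Output 4.8% below potential → ỹ = -4.8.
Collecting π: i = r* + (1 + 0.6) π − 0.6 π* + 1 ỹ
1.6 π = -0.30 − 2.5 + 0.6 × 1.9 − 1 × (-4.8) = 3.14
π = 3.14 / 1.6 = 1.96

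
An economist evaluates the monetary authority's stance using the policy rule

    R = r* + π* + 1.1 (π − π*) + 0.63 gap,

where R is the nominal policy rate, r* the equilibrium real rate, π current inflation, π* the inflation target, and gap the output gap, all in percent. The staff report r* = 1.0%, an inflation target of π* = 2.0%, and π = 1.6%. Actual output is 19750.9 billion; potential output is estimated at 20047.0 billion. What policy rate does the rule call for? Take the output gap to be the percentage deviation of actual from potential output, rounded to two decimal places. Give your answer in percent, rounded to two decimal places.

Output gap = 100 × (19750.9 − 20047.0) / 20047.0 = -1.48%.
R = 1.00 + 2.00 + 1.1 × (1.60 − 2.00) + 0.63 × (-1.48)
   = 1.00 + 2 − 0.44 − 0.9324 = 1.63

1.63%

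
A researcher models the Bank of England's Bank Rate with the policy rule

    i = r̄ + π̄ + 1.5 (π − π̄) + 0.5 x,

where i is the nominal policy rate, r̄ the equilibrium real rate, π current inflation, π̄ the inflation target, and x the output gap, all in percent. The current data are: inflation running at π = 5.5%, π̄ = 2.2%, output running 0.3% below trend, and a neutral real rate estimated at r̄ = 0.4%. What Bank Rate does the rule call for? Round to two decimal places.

7.40%

Output 0.3% below potential → x = -0.3.
i = 0.4 + 2.2 + 1.5 × (5.5 − 2.2) + 0.5 × (-0.3)
   = 0.4 + 2.2 + 4.95 − 0.15 = 7.40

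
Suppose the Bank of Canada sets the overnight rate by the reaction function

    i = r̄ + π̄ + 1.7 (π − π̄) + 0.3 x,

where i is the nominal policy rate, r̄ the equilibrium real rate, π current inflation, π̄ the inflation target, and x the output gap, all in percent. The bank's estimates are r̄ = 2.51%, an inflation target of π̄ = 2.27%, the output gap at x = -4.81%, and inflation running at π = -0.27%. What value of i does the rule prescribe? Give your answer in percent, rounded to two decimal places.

i = 2.51 + 2.27 + 1.7 × (-0.27 − 2.27) + 0.3 × (-4.81)
   = 2.51 + 2.27 − 4.318 − 1.443 = -0.98

-0.98%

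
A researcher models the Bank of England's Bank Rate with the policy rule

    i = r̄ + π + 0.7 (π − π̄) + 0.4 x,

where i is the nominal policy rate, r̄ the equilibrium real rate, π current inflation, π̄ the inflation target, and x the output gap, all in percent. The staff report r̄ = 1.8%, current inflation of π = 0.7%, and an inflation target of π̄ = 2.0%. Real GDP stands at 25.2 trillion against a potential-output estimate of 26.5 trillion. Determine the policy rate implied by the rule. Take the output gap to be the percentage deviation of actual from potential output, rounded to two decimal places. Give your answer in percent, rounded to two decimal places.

Output gap = 100 × (25.2 − 26.5) / 26.5 = -4.91%.
i = 1.80 + 0.70 + 0.7 × (0.70 − 2.00) + 0.4 × (-4.91)
   = 1.80 + 0.7 − 0.91 − 1.964 = -0.37

-0.37%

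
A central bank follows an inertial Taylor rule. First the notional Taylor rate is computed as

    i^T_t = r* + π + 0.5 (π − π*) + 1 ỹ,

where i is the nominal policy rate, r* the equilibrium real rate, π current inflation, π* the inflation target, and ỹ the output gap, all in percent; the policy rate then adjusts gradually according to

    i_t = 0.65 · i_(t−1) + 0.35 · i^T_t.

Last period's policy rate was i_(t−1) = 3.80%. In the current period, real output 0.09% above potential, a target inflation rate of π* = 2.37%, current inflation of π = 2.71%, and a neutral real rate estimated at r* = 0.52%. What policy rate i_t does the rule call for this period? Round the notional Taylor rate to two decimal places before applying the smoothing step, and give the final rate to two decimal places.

Output 0.09% above potential → ỹ = 0.09.
i^T_t = 0.52 + 2.71 + 0.5 × (2.71 − 2.37) + 1 × 0.09
   = 0.52 + 2.71 + 0.17 + 0.09 = 3.49
i_t = 0.65 × 3.80 + 0.35 × 3.49 = 2.47 + 1.2215 = 3.69

3.69%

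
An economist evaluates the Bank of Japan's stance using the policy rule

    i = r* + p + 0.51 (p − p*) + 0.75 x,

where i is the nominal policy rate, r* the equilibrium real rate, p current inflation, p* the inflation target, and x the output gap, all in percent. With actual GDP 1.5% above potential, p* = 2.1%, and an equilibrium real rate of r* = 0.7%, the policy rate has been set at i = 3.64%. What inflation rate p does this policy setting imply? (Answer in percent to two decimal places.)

1.91%

Output 1.5% above potential → x = 1.5.
Collecting p: i = r* + (1 + 0.51) p − 0.51 p* + 0.75 x
1.51 p = 3.64 − 0.7 + 0.51 × 2.1 − 0.75 × 1.5 = 2.886
p = 2.886 / 1.51 = 1.91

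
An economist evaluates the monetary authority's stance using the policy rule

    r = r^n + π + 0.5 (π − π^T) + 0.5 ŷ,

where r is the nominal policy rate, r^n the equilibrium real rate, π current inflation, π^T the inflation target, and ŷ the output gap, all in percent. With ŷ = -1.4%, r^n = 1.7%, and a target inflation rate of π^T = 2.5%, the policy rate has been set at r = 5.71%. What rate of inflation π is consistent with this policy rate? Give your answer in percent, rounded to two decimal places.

3.97%

Collecting π: r = r^n + (1 + 0.5) π − 0.5 π^T + 0.5 ŷ
1.5 π = 5.71 − 1.7 + 0.5 × 2.5 − 0.5 × (-1.4) = 5.96
π = 5.96 / 1.5 = 3.97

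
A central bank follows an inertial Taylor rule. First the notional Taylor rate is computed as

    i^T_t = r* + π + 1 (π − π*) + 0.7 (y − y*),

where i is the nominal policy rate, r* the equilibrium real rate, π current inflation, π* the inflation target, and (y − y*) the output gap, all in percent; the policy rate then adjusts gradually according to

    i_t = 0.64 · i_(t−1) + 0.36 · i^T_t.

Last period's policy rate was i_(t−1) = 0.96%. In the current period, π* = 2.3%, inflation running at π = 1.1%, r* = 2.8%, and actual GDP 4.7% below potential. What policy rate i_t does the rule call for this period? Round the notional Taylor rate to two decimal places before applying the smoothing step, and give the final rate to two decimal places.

0.40%

Output 4.7% below potential → (y − y*) = -4.7.
i^T_t = 2.8 + 1.1 + 1 × (1.1 − 2.3) + 0.7 × (-4.7)
   = 2.8 + 1.1 − 1.2 − 3.29 = -0.59
i_t = 0.64 × 0.96 + 0.36 × (-0.59) = 0.6144 − 0.2124 = 0.40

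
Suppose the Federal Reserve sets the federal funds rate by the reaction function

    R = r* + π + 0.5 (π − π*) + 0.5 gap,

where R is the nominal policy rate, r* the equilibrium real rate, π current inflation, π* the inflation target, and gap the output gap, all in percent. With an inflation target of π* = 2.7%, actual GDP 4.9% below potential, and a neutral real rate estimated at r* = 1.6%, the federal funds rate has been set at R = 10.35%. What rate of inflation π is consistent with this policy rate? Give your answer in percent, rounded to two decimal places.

8.37%

Output 4.9% below potential → gap = -4.9.
Collecting π: R = r* + (1 + 0.5) π − 0.5 π* + 0.5 gap
1.5 π = 10.35 − 1.6 + 0.5 × 2.7 − 0.5 × (-4.9) = 12.55
π = 12.55 / 1.5 = 8.37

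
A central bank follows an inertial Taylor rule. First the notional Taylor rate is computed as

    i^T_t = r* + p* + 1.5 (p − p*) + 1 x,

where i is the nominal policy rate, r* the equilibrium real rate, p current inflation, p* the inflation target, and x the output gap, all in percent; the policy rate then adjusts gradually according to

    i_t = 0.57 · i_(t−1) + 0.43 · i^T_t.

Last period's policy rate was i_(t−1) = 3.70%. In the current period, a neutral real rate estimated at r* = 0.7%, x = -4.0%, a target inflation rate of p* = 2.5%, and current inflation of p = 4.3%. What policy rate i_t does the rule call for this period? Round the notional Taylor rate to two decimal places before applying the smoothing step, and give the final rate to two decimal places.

i^T_t = 0.7 + 2.5 + 1.5 × (4.3 − 2.5) + 1 × (-4.0)
   = 0.7 + 2.5 + 2.7 − 4 = 1.90
i_t = 0.57 × 3.70 + 0.43 × 1.90 = 2.109 + 0.817 = 2.93

2.93%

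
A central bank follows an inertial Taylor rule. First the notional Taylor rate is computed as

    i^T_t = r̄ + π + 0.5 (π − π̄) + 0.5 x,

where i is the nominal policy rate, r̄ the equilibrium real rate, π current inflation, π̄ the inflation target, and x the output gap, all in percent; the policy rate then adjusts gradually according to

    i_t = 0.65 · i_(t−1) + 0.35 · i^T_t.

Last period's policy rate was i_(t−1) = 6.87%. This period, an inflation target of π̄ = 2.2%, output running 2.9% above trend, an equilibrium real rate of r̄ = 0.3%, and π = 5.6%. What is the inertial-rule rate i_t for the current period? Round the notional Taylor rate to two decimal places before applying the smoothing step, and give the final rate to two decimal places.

Output 2.9% above potential → x = 2.9.
i^T_t = 0.3 + 5.6 + 0.5 × (5.6 − 2.2) + 0.5 × 2.9
   = 0.3 + 5.6 + 1.7 + 1.45 = 9.05
i_t = 0.65 × 6.87 + 0.35 × 9.05 = 4.4655 + 3.1675 = 7.63

7.63%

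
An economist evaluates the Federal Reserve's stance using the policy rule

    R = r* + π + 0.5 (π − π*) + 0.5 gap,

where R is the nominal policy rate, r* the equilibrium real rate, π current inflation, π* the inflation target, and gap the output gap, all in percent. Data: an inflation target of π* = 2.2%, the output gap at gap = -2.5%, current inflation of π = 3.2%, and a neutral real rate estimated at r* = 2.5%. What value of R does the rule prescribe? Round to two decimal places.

4.95%

R = 2.5 + 3.2 + 0.5 × (3.2 − 2.2) + 0.5 × (-2.5)
   = 2.5 + 3.2 + 0.5 − 1.25 = 4.95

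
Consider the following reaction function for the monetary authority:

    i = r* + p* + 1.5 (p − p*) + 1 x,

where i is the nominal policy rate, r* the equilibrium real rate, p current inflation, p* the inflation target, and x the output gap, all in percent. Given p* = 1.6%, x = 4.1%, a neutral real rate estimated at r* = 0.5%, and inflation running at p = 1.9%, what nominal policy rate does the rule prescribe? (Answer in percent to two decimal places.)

i = 0.5 + 1.6 + 1.5 × (1.9 − 1.6) + 1 × 4.1
   = 0.5 + 1.6 + 0.45 + 4.1 = 6.65

6.65%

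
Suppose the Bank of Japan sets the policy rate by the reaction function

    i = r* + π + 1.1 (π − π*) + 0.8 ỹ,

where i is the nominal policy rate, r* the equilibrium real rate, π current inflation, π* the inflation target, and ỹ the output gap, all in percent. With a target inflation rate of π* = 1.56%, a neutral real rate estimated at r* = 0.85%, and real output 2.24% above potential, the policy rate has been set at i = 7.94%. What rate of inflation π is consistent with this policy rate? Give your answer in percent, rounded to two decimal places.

Output 2.24% above potential → ỹ = 2.24.
Collecting π: i = r* + (1 + 1.1) π − 1.1 π* + 0.8 ỹ
2.1 π = 7.94 − 0.85 + 1.1 × 1.56 − 0.8 × 2.24 = 7.014
π = 7.014 / 2.1 = 3.34

3.34%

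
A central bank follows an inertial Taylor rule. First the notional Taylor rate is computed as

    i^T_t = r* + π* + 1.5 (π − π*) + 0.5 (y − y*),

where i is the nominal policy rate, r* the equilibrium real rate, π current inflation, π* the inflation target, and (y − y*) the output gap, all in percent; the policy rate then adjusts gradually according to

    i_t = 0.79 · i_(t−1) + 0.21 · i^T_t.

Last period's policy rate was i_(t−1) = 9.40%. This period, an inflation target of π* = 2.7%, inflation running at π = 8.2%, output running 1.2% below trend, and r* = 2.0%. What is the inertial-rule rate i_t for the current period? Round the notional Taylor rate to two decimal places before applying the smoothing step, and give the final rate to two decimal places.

Output 1.2% below potential → (y − y*) = -1.2.
i^T_t = 2.0 + 2.7 + 1.5 × (8.2 − 2.7) + 0.5 × (-1.2)
   = 2.0 + 2.7 + 8.25 − 0.6 = 12.35
i_t = 0.79 × 9.40 + 0.21 × 12.35 = 7.426 + 2.5935 = 10.02

10.02%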